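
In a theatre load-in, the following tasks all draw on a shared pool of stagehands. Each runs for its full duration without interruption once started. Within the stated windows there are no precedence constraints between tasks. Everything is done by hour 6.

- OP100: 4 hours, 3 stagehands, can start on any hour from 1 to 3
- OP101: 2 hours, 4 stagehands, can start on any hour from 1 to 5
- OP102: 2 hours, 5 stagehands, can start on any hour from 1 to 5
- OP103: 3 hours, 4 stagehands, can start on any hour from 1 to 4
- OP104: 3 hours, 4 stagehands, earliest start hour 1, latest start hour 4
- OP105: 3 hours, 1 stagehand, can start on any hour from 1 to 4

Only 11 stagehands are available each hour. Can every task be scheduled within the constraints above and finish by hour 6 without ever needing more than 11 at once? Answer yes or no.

yes

Schedule OP100@1, OP101@1, OP102@5, OP103@1, OP104@3, OP105@4: h1:11  h2:11  h3:11  h4:8  h5:10  h6:6 — peak 11 ≤ 11.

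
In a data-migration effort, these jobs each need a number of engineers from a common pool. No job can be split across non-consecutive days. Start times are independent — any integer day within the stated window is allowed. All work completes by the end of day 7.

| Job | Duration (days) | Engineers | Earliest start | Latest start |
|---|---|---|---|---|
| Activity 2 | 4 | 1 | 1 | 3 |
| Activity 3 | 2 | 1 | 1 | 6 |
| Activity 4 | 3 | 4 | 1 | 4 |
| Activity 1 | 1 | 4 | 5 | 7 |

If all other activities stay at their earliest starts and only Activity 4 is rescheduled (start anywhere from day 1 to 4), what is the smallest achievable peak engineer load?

Activity 4@1: d1:6  d2:6  d3:5  d4:1  d5:4  d6:0  d7:0 → peak 6
Activity 4@2: d1:2  d2:6  d3:5  d4:5  d5:4  d6:0  d7:0 → peak 6
Activity 4@3: d1:2  d2:2  d3:5  d4:5  d5:8  d6:0  d7:0 → peak 8
Activity 4@4: d1:2  d2:2  d3:1  d4:5  d5:8  d6:4  d7:0 → peak 8
Best is Activity 4@1, peak 6.

6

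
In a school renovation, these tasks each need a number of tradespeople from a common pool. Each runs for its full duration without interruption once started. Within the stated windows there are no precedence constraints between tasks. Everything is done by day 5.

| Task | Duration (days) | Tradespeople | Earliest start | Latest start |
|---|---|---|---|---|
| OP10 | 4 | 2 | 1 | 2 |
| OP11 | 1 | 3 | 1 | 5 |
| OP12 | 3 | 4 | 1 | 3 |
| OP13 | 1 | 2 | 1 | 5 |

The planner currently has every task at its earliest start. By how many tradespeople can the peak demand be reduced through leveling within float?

5

Early-start peak: d1:11  d2:6  d3:6  d4:2  d5:0 ⇒ 11.
Leveled (OP10@1, OP11@1, OP12@2, OP13@5): d1:5  d2:6  d3:6  d4:6  d5:2 ⇒ 6.
Reduction 11 − 6 = 5.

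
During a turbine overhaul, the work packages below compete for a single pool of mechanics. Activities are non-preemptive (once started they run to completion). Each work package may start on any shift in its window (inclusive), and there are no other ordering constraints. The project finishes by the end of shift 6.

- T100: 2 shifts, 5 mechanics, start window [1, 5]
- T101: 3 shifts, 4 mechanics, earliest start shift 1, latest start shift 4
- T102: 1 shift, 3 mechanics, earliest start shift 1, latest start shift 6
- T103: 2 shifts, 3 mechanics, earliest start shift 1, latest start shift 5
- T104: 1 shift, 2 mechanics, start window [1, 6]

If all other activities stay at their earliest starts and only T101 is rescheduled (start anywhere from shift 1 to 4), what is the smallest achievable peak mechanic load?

13

T101@1: s1:17  s2:12  s3:4  s4:0  s5:0  s6:0 → peak 17
T101@2: s1:13  s2:12  s3:4  s4:4  s5:0  s6:0 → peak 13
T101@3: s1:13  s2:8  s3:4  s4:4  s5:4  s6:0 → peak 13
T101@4: s1:13  s2:8  s3:0  s4:4  s5:4  s6:4 → peak 13
Best is T101@2, peak 13.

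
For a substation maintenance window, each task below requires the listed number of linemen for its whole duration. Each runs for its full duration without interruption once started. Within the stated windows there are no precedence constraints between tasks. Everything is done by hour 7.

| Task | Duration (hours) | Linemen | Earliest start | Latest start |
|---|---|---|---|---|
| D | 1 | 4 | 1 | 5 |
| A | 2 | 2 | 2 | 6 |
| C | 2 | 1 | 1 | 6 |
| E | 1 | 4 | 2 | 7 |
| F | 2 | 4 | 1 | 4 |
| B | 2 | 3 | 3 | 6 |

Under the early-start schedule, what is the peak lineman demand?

11

Early-start schedule: D@1, A@2, C@1, E@2, F@1, B@3.
Load per hour: hour 1: 9, hour 2: 11, hour 3: 5, hour 4: 3, hour 5: 0, hour 6: 0, hour 7: 0.
Peak is 11.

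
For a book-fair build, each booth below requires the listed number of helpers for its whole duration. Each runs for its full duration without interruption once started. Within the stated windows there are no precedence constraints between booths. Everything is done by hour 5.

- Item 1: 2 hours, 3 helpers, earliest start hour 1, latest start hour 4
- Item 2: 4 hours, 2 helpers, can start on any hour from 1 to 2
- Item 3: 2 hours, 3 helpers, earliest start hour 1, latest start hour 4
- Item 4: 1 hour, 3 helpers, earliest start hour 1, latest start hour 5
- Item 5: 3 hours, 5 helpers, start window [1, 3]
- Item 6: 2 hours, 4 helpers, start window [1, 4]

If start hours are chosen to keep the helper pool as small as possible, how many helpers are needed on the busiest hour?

Early-start (Item 1@1, Item 2@1, Item 3@1, Item 4@1, Item 5@1, Item 6@1) gives peak 20: h1:20  h2:17  h3:7  h4:2  h5:0.
Shift Item 3→3, Item 4→5, Item 6→4.
Schedule Item 1@1, Item 2@1, Item 3@3, Item 4@5, Item 5@1, Item 6@4: h1:10  h2:10  h3:10  h4:9  h5:7 — peak 10.
Total helper-hours = 46 over 5 hours ⇒ peak ≥ ⌈46/5⌉ = 10, so 10 is optimal.

10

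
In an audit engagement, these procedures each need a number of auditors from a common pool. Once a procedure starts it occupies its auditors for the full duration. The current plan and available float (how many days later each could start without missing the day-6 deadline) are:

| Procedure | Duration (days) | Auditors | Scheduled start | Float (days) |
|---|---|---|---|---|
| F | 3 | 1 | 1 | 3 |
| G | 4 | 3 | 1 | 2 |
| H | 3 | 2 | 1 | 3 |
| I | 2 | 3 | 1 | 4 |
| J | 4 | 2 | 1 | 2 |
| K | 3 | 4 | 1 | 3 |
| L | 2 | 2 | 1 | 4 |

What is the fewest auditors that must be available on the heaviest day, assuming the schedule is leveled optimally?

Early-start (F@1, G@1, H@1, I@1, J@1, K@1, L@1) gives peak 17: d1:17  d2:17  d3:12  d4:5  d5:0  d6:0.
Shift J→3, K→4, L→5.
Schedule F@1, G@1, H@1, I@1, J@3, K@4, L@5: d1:9  d2:9  d3:8  d4:9  d5:8  d6:8 — peak 9.
Total auditor-days = 51 over 6 days ⇒ peak ≥ ⌈51/6⌉ = 9, so 9 is optimal.

9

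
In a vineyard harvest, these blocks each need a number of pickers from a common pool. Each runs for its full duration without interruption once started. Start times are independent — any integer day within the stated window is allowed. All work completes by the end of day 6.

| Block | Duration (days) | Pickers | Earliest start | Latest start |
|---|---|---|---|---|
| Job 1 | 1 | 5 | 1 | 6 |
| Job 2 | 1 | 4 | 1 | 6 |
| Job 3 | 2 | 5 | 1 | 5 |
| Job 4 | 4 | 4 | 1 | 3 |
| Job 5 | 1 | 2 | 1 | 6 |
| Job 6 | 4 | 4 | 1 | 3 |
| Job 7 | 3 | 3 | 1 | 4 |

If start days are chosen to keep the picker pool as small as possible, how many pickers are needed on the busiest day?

11

Early-start (Job 1@1, Job 2@1, Job 3@1, Job 4@1, Job 5@1, Job 6@1, Job 7@1) gives peak 27: d1:27  d2:16  d3:11  d4:8  d5:0  d6:0.
Shift Job 2→2, Job 4→3, Job 5→2, Job 6→3, Job 7→3.
Schedule Job 1@1, Job 2@2, Job 3@1, Job 4@3, Job 5@2, Job 6@3, Job 7@3: d1:10  d2:11  d3:11  d4:11  d5:11  d6:8 — peak 11.
Total picker-days = 62 over 6 days ⇒ peak ≥ ⌈62/6⌉ = 11, so 11 is optimal.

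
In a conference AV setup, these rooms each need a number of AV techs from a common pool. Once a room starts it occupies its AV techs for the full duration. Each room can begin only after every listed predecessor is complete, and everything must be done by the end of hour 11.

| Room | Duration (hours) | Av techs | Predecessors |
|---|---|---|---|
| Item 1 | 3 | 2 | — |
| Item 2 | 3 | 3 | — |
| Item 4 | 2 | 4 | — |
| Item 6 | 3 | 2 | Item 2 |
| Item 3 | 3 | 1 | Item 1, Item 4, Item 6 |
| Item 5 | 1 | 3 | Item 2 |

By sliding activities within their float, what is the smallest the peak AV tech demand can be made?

Early-start (Item 1@1, Item 2@1, Item 4@1, Item 6@4, Item 3@7, Item 5@4) gives peak 9: h1:9  h2:9  h3:5  h4:5  h5:2  h6:2  h7:1  h8:1  h9:1  h10:0  h11:0.
Shift Item 1→4, Item 4→7, Item 3→9, Item 5→9.
Schedule Item 1@4, Item 2@1, Item 4@7, Item 6@4, Item 3@9, Item 5@9: h1:3  h2:3  h3:3  h4:4  h5:4  h6:4  h7:4  h8:4  h9:4  h10:1  h11:1 — peak 4.
Total AV tech-hours = 35 over 11 hours ⇒ peak ≥ ⌈35/11⌉ = 4, so 4 is optimal.

4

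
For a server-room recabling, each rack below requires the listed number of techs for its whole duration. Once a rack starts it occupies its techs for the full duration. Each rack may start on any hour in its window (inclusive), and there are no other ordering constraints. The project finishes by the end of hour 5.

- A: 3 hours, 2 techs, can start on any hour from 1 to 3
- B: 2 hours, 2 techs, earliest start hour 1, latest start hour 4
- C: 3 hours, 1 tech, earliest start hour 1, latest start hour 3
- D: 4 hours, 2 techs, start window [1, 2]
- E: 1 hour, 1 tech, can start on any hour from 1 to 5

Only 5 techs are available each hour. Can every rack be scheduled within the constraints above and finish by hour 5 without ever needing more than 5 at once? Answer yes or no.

yes

Schedule A@1, B@4, C@1, D@1, E@4: h1:5  h2:5  h3:5  h4:5  h5:2 — peak 5 ≤ 5.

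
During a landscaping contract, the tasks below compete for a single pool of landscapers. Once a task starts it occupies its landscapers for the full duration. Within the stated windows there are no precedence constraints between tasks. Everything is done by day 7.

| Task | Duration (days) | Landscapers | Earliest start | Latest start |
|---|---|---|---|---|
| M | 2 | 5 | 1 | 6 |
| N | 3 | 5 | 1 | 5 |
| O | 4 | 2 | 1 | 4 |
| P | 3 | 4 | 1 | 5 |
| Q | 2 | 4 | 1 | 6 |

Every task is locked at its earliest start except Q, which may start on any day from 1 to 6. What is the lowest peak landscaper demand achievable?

Q@1: d1:20  d2:20  d3:11  d4:2  d5:0  d6:0  d7:0 → peak 20
Q@2: d1:16  d2:20  d3:15  d4:2  d5:0  d6:0  d7:0 → peak 20
Q@3: d1:16  d2:16  d3:15  d4:6  d5:0  d6:0  d7:0 → peak 16
Q@4: d1:16  d2:16  d3:11  d4:6  d5:4  d6:0  d7:0 → peak 16
Q@5: d1:16  d2:16  d3:11  d4:2  d5:4  d6:4  d7:0 → peak 16
Q@6: d1:16  d2:16  d3:11  d4:2  d5:0  d6:4  d7:4 → peak 16
Best is Q@3, peak 16.

16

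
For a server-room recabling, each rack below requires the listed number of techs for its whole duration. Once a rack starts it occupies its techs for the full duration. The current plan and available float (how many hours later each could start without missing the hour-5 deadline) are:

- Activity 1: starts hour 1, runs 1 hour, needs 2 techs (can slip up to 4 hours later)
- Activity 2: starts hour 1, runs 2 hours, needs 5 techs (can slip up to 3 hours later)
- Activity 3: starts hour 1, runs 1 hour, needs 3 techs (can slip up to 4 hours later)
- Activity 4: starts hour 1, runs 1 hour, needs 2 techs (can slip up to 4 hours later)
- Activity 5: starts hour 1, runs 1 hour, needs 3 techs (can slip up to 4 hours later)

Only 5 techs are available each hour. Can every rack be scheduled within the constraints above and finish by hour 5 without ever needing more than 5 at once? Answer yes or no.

yes

Schedule Activity 1@1, Activity 2@2, Activity 3@1, Activity 4@4, Activity 5@4: h1:5  h2:5  h3:5  h4:5  h5:0 — peak 5 ≤ 5.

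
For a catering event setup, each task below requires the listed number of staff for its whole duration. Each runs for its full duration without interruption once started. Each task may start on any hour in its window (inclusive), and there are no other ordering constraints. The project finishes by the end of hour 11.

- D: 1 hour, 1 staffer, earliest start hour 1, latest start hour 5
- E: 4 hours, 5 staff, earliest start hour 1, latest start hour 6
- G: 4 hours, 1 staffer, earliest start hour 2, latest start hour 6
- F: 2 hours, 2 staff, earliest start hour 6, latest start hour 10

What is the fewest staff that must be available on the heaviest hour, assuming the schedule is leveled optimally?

Early-start (D@1, E@1, G@2, F@6) gives peak 6: h1:6  h2:6  h3:6  h4:6  h5:1  h6:2  h7:2  h8:0  h9:0  h10:0  h11:0.
Shift E→2, G→6.
Schedule D@1, E@2, G@6, F@6: h1:1  h2:5  h3:5  h4:5  h5:5  h6:3  h7:3  h8:1  h9:1  h10:0  h11:0 — peak 5.

5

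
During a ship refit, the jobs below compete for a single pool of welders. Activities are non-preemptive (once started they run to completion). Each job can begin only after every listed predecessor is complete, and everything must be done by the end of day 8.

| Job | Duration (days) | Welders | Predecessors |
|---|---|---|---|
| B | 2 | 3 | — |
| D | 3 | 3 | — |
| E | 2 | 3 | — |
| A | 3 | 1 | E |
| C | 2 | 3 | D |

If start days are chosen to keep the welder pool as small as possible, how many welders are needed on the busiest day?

6

Early-start (B@1, D@1, E@1, A@3, C@4) gives peak 9: d1:9  d2:9  d3:4  d4:4  d5:4  d6:0  d7:0  d8:0.
Shift E→3, A→5.
Schedule B@1, D@1, E@3, A@5, C@4: d1:6  d2:6  d3:6  d4:6  d5:4  d6:1  d7:1  d8:0 — peak 6.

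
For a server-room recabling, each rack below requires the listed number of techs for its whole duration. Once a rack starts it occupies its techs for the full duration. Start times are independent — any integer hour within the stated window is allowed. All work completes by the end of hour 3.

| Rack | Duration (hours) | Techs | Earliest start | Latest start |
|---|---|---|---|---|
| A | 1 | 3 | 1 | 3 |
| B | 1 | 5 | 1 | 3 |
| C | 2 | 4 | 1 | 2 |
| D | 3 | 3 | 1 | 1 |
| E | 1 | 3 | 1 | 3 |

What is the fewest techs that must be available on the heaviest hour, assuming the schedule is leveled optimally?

Early-start (A@1, B@1, C@1, D@1, E@1) gives peak 18: h1:18  h2:7  h3:3.
Shift B→3, E→2.
Schedule A@1, B@3, C@1, D@1, E@2: h1:10  h2:10  h3:8 — peak 10.
Total tech-hours = 28 over 3 hours ⇒ peak ≥ ⌈28/3⌉ = 10, so 10 is optimal.

10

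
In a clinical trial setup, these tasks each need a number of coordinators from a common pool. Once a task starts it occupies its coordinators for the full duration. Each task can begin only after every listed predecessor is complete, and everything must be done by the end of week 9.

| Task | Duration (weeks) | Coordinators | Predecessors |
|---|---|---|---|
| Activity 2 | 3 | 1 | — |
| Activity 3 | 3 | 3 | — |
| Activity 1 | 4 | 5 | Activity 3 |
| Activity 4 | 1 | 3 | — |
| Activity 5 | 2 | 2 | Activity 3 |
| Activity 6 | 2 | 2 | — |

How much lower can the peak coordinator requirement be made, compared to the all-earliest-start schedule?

Early-start peak: w1:9  w2:6  w3:4  w4:7  w5:7  w6:5  w7:5  w8:0  w9:0 ⇒ 9.
Leveled (Activity 2@1, Activity 3@1, Activity 1@4, Activity 4@8, Activity 5@8, Activity 6@1): w1:6  w2:6  w3:4  w4:5  w5:5  w6:5  w7:5  w8:5  w9:2 ⇒ 6.
Reduction 9 − 6 = 3.

3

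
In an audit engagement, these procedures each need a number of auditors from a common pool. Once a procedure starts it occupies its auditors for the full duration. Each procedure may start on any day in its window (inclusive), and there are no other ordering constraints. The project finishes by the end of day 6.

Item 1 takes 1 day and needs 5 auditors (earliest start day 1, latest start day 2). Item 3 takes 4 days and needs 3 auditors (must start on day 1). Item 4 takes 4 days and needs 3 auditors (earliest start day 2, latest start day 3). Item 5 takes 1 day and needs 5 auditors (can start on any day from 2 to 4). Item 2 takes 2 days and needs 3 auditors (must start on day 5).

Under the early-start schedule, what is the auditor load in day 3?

At early start, day 3 has: Item 3, Item 4.
Demand: 3 + 3 = 6.

6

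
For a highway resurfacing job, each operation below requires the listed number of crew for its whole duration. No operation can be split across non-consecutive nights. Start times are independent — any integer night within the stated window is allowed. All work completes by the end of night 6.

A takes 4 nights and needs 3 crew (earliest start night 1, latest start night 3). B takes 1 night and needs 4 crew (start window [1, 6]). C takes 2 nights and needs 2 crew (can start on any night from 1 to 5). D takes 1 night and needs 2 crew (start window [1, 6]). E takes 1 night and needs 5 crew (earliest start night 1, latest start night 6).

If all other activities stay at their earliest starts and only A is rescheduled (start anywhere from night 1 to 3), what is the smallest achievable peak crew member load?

13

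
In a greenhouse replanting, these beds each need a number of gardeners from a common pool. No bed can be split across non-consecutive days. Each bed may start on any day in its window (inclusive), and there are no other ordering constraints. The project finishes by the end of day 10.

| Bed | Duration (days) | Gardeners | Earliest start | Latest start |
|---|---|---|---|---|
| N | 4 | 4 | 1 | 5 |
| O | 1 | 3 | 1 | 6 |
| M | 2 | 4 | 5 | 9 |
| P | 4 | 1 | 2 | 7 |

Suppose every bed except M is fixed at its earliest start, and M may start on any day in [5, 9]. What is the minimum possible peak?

M@5: d1:7  d2:5  d3:5  d4:5  d5:5  d6:4  d7:0  d8:0  d9:0  d10:0 → peak 7
M@6: d1:7  d2:5  d3:5  d4:5  d5:1  d6:4  d7:4  d8:0  d9:0  d10:0 → peak 7
M@7: d1:7  d2:5  d3:5  d4:5  d5:1  d6:0  d7:4  d8:4  d9:0  d10:0 → peak 7
M@8: d1:7  d2:5  d3:5  d4:5  d5:1  d6:0  d7:0  d8:4  d9:4  d10:0 → peak 7
M@9: d1:7  d2:5  d3:5  d4:5  d5:1  d6:0  d7:0  d8:0  d9:4  d10:4 → peak 7
Best is M@5, peak 7.

7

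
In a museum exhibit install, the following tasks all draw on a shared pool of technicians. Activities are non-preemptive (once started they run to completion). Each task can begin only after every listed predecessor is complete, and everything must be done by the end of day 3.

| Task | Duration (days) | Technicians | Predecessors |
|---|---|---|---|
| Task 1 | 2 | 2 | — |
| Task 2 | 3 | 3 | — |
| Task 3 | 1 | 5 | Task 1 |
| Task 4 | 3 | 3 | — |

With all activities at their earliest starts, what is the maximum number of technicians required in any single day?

11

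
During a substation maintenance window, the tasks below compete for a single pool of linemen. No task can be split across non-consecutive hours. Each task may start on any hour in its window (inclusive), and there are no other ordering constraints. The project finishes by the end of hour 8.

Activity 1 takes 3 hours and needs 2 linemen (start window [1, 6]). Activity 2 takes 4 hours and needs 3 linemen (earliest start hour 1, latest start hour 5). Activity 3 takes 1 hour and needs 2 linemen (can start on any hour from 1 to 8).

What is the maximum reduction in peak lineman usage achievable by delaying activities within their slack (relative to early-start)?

4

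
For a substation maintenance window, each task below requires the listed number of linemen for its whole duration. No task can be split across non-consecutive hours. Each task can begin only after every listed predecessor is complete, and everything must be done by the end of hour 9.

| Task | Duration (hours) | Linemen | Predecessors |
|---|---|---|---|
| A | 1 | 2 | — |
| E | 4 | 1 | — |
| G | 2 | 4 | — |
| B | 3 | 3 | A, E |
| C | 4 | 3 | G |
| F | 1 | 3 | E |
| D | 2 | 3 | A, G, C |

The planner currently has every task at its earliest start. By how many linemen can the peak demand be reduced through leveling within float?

Early-start peak: h1:7  h2:5  h3:4  h4:4  h5:9  h6:6  h7:6  h8:3  h9:0 ⇒ 9.
Leveled (A@1, E@1, G@2, B@5, C@4, F@8, D@8): h1:3  h2:5  h3:5  h4:4  h5:6  h6:6  h7:6  h8:6  h9:3 ⇒ 6.
Reduction 9 − 6 = 3.

3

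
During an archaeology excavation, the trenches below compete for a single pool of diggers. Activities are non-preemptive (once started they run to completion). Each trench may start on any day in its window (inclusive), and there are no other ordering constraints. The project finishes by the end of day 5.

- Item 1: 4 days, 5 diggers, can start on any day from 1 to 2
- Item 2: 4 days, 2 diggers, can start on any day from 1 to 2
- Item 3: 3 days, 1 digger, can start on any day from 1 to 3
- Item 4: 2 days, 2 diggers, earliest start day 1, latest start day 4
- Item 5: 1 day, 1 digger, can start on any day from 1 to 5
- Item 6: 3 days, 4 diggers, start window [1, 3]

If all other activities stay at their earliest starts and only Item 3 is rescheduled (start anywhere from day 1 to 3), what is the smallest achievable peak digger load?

14

Item 3@1: d1:15  d2:14  d3:12  d4:7  d5:0 → peak 15
Item 3@2: d1:14  d2:14  d3:12  d4:8  d5:0 → peak 14
Item 3@3: d1:14  d2:13  d3:12  d4:8  d5:1 → peak 14
Best is Item 3@2, peak 14.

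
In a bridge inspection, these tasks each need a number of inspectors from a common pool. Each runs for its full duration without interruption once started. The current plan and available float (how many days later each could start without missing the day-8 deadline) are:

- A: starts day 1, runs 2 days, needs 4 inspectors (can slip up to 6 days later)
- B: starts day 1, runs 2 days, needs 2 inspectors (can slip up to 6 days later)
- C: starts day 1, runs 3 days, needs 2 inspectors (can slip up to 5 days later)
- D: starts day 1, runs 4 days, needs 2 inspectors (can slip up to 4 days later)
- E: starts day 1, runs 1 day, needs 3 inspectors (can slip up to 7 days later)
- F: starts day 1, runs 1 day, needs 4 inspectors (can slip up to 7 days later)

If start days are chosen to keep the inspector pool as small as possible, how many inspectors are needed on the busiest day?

5

Early-start (A@1, B@1, C@1, D@1, E@1, F@1) gives peak 17: d1:17  d2:10  d3:4  d4:2  d5:0  d6:0  d7:0  d8:0.
Shift B→3, C→5, D→3, E→7, F→8.
Schedule A@1, B@3, C@5, D@3, E@7, F@8: d1:4  d2:4  d3:4  d4:4  d5:4  d6:4  d7:5  d8:4 — peak 5.
Total inspector-days = 33 over 8 days ⇒ peak ≥ ⌈33/8⌉ = 5, so 5 is optimal.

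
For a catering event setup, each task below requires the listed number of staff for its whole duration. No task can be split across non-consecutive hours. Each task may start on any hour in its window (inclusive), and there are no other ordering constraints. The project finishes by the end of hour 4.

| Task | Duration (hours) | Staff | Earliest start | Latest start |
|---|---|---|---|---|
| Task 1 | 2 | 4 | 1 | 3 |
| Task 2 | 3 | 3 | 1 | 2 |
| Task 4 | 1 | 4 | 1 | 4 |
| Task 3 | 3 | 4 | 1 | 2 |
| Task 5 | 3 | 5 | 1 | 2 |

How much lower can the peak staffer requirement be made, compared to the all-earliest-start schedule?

4

Early-start peak: h1:20  h2:16  h3:12  h4:0 ⇒ 20.
Leveled (Task 1@1, Task 2@1, Task 4@1, Task 3@1, Task 5@2): h1:15  h2:16  h3:12  h4:5 ⇒ 16.
Reduction 20 − 16 = 4.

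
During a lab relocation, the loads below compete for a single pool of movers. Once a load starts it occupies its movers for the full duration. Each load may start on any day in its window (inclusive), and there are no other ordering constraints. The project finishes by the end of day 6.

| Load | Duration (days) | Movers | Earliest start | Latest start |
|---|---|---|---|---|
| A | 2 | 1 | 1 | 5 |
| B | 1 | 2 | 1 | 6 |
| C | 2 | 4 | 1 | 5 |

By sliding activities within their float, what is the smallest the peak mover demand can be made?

Early-start (A@1, B@1, C@1) gives peak 7: d1:7  d2:5  d3:0  d4:0  d5:0  d6:0.
Shift C→3.
Schedule A@1, B@1, C@3: d1:3  d2:1  d3:4  d4:4  d5:0  d6:0 — peak 4.

4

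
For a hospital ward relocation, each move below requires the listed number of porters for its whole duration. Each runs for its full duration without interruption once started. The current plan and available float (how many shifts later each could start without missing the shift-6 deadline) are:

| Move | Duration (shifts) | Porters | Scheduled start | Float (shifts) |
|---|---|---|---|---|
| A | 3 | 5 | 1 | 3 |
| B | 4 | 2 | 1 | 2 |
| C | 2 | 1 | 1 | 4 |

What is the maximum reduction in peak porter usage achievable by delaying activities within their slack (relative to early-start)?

1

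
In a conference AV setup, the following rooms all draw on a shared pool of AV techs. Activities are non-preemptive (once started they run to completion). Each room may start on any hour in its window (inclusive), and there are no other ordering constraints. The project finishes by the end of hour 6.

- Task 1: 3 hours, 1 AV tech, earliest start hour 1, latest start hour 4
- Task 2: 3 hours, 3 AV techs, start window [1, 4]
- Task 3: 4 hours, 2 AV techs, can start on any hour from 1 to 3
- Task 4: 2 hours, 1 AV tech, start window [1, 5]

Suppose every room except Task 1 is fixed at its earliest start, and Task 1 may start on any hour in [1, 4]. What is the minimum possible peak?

Task 1@1: h1:7  h2:7  h3:6  h4:2  h5:0  h6:0 → peak 7
Task 1@2: h1:6  h2:7  h3:6  h4:3  h5:0  h6:0 → peak 7
Task 1@3: h1:6  h2:6  h3:6  h4:3  h5:1  h6:0 → peak 6
Task 1@4: h1:6  h2:6  h3:5  h4:3  h5:1  h6:1 → peak 6
Best is Task 1@3, peak 6.

6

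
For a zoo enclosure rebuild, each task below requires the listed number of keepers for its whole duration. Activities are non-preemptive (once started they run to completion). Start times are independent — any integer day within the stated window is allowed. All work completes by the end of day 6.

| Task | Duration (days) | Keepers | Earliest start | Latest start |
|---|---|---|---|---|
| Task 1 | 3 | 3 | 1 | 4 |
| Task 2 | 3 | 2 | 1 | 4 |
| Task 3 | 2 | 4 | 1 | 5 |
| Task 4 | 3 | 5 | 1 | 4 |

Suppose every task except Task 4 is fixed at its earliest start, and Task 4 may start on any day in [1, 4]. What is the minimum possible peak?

Task 4@1: d1:14  d2:14  d3:10  d4:0  d5:0  d6:0 → peak 14
Task 4@2: d1:9  d2:14  d3:10  d4:5  d5:0  d6:0 → peak 14
Task 4@3: d1:9  d2:9  d3:10  d4:5  d5:5  d6:0 → peak 10
Task 4@4: d1:9  d2:9  d3:5  d4:5  d5:5  d6:5 → peak 9
Best is Task 4@4, peak 9.

9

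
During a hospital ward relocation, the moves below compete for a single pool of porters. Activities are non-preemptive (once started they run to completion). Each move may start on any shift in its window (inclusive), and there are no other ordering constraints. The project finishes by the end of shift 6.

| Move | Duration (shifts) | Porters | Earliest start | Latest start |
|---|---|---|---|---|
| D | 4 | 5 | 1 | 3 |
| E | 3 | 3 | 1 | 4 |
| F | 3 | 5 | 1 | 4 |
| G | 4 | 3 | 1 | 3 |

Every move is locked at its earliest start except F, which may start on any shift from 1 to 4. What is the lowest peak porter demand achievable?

F@1: s1:16  s2:16  s3:16  s4:8  s5:0  s6:0 → peak 16
F@2: s1:11  s2:16  s3:16  s4:13  s5:0  s6:0 → peak 16
F@3: s1:11  s2:11  s3:16  s4:13  s5:5  s6:0 → peak 16
F@4: s1:11  s2:11  s3:11  s4:13  s5:5  s6:5 → peak 13
Best is F@4, peak 13.

13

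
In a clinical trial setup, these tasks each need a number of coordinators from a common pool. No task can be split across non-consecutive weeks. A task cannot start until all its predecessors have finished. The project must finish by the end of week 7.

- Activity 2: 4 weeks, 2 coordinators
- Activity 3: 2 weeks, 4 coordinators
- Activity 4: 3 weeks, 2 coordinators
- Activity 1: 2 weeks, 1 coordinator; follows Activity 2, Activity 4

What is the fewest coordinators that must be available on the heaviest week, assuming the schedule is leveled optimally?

5

Early-start (Activity 2@1, Activity 3@1, Activity 4@1, Activity 1@5) gives peak 8: w1:8  w2:8  w3:4  w4:2  w5:1  w6:1  w7:0.
Shift Activity 3→5.
Schedule Activity 2@1, Activity 3@5, Activity 4@1, Activity 1@5: w1:4  w2:4  w3:4  w4:2  w5:5  w6:5  w7:0 — peak 5.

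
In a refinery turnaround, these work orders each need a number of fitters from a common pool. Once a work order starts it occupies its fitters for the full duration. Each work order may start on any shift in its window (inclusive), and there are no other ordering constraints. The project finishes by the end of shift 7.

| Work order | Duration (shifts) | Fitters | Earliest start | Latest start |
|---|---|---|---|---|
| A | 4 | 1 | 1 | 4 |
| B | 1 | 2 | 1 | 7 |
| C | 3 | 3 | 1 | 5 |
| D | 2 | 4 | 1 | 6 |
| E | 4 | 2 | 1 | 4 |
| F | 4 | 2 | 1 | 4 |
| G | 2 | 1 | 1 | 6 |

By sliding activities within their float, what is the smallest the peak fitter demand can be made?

6

Early-start (A@1, B@1, C@1, D@1, E@1, F@1, G@1) gives peak 15: s1:15  s2:13  s3:8  s4:5  s5:0  s6:0  s7:0.
Shift D→6, E→2, F→4, G→4.
Schedule A@1, B@1, C@1, D@6, E@2, F@4, G@4: s1:6  s2:6  s3:6  s4:6  s5:5  s6:6  s7:6 — peak 6.
Total fitter-shifts = 41 over 7 shifts ⇒ peak ≥ ⌈41/7⌉ = 6, so 6 is optimal.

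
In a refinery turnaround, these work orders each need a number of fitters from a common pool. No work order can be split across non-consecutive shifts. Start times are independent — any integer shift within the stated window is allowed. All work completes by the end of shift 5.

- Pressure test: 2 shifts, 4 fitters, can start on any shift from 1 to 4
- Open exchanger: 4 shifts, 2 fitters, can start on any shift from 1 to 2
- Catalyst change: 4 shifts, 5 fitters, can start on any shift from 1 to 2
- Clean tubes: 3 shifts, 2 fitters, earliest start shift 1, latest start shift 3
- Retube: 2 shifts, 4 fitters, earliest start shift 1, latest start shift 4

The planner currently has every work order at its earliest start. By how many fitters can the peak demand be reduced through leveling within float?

4

Early-start peak: s1:17  s2:17  s3:9  s4:7  s5:0 ⇒ 17.
Leveled (Pressure test@1, Open exchanger@1, Catalyst change@1, Clean tubes@1, Retube@3): s1:13  s2:13  s3:13  s4:11  s5:0 ⇒ 13.
Reduction 17 − 13 = 4.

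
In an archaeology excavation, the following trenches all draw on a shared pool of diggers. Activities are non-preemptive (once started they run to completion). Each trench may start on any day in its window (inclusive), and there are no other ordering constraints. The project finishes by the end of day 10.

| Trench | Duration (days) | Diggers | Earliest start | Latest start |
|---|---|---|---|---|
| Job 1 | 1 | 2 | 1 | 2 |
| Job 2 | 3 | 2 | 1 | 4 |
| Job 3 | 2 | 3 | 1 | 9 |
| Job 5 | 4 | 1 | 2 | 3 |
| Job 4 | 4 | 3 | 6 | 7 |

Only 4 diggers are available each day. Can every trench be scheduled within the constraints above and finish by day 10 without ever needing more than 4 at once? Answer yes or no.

Schedule Job 1@1, Job 2@1, Job 3@4, Job 5@2, Job 4@6: d1:4  d2:3  d3:3  d4:4  d5:4  d6:3  d7:3  d8:3  d9:3  d10:0 — peak 4 ≤ 4.

yes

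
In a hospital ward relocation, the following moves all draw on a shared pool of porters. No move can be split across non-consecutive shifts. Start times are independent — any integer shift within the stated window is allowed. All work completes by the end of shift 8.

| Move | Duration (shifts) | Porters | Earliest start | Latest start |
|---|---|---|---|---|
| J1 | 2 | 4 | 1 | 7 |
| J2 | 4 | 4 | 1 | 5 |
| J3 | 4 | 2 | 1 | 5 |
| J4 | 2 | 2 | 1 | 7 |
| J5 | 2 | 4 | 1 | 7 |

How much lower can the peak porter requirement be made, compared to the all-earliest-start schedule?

10

Early-start peak: s1:16  s2:16  s3:6  s4:6  s5:0  s6:0  s7:0  s8:0 ⇒ 16.
Leveled (J1@1, J2@3, J3@1, J4@5, J5@7): s1:6  s2:6  s3:6  s4:6  s5:6  s6:6  s7:4  s8:4 ⇒ 6.
Reduction 16 − 6 = 10.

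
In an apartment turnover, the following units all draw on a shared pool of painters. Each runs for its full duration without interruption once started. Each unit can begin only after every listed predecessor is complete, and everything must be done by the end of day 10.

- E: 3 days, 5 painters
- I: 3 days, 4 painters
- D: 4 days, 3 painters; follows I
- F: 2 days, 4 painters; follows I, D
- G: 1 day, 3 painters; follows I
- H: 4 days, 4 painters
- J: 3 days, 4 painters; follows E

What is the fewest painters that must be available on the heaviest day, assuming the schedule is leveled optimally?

Early-start (E@1, I@1, D@4, F@8, G@4, H@1, J@4) gives peak 14: d1:13  d2:13  d3:13  d4:14  d5:7  d6:7  d7:3  d8:4  d9:4  d10:0.
Shift E→5, G→10, J→8.
Schedule E@5, I@1, D@4, F@8, G@10, H@1, J@8: d1:8  d2:8  d3:8  d4:7  d5:8  d6:8  d7:8  d8:8  d9:8  d10:7 — peak 8.
Total painter-days = 78 over 10 days ⇒ peak ≥ ⌈78/10⌉ = 8, so 8 is optimal.

8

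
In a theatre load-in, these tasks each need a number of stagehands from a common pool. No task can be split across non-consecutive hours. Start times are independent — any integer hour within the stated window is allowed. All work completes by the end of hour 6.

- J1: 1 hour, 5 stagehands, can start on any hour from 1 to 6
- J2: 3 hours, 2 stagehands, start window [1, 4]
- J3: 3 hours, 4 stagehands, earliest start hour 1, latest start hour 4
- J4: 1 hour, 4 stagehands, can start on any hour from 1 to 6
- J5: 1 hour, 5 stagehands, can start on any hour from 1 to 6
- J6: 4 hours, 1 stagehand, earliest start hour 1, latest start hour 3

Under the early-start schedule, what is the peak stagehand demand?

Early-start schedule: J1@1, J2@1, J3@1, J4@1, J5@1, J6@1.
Load per hour: hour 1: 21, hour 2: 7, hour 3: 7, hour 4: 1, hour 5: 0, hour 6: 0.
Peak is 21.

21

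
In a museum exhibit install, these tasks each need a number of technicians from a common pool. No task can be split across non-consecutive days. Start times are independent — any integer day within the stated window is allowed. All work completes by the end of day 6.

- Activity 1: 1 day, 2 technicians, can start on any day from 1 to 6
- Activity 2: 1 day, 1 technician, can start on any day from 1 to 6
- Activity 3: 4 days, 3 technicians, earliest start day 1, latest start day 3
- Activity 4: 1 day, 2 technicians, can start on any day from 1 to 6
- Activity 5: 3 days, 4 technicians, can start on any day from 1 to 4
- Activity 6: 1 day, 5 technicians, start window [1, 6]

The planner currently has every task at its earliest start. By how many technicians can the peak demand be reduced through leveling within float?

Early-start peak: d1:17  d2:7  d3:7  d4:3  d5:0  d6:0 ⇒ 17.
Leveled (Activity 1@1, Activity 2@1, Activity 3@1, Activity 4@2, Activity 5@3, Activity 6@6): d1:6  d2:5  d3:7  d4:7  d5:4  d6:5 ⇒ 7.
Reduction 17 − 7 = 10.

10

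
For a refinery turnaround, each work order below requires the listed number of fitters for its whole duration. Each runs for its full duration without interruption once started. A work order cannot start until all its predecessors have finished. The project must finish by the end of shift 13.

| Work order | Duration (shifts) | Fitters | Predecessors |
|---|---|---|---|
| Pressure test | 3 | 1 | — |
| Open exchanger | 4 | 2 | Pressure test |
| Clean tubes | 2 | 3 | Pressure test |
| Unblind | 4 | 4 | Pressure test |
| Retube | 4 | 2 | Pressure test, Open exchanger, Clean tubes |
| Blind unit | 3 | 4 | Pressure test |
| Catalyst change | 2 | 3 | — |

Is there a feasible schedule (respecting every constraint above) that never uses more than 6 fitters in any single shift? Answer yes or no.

Schedule Pressure test@1, Open exchanger@4, Clean tubes@4, Unblind@6, Retube@8, Blind unit@10, Catalyst change@1: s1:4  s2:4  s3:1  s4:5  s5:5  s6:6  s7:6  s8:6  s9:6  s10:6  s11:6  s12:4  s13:0 — peak 6 ≤ 6.

yes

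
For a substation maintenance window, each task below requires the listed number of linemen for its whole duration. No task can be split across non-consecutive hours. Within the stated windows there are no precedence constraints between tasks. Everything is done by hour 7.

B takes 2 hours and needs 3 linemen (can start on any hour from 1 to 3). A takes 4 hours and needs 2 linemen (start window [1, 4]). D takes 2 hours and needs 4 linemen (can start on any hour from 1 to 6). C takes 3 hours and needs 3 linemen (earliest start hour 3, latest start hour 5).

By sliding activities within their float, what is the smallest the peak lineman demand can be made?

Early-start (B@1, A@1, D@1, C@3) gives peak 9: h1:9  h2:9  h3:5  h4:5  h5:3  h6:0  h7:0.
Shift D→6.
Schedule B@1, A@1, D@6, C@3: h1:5  h2:5  h3:5  h4:5  h5:3  h6:4  h7:4 — peak 5.
Total lineman-hours = 31 over 7 hours ⇒ peak ≥ ⌈31/7⌉ = 5, so 5 is optimal.

5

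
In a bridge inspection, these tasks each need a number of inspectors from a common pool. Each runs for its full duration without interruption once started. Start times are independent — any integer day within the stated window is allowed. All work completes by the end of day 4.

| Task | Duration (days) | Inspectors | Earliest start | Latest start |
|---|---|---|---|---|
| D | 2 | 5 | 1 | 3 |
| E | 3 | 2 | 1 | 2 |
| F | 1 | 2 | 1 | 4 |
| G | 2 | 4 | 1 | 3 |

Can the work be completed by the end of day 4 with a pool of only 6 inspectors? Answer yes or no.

no

Total inspector-days = 26; over 4 days the average is 26/4 > 6, so some day must exceed 6.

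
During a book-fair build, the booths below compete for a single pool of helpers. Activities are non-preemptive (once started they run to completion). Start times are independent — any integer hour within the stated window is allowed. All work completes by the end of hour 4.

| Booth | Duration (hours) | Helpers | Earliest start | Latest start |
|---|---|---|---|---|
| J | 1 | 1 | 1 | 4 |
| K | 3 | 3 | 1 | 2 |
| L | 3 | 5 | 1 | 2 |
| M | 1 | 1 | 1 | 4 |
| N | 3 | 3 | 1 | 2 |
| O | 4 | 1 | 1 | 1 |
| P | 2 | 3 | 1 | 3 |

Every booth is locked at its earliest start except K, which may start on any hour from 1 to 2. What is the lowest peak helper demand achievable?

K@1: h1:17  h2:15  h3:12  h4:1 → peak 17
K@2: h1:14  h2:15  h3:12  h4:4 → peak 15
Best is K@2, peak 15.

15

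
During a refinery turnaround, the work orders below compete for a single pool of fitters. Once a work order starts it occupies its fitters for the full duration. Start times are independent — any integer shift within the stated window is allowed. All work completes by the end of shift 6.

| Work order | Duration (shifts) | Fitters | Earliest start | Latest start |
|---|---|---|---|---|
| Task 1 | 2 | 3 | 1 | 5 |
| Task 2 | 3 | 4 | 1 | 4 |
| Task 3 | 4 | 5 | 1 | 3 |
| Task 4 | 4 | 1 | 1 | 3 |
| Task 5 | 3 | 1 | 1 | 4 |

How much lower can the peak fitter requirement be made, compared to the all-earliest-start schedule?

4

Early-start peak: s1:14  s2:14  s3:11  s4:6  s5:0  s6:0 ⇒ 14.
Leveled (Task 1@1, Task 2@1, Task 3@3, Task 4@1, Task 5@4): s1:8  s2:8  s3:10  s4:7  s5:6  s6:6 ⇒ 10.
Reduction 14 − 10 = 4.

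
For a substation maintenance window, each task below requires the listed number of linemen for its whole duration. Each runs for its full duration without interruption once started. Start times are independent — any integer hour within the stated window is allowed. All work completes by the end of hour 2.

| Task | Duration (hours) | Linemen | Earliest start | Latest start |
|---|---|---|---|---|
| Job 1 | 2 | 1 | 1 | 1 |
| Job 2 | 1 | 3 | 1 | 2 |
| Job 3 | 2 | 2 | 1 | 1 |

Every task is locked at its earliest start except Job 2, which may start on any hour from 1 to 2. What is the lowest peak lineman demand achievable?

6

Job 2@1: h1:6  h2:3 → peak 6
Job 2@2: h1:3  h2:6 → peak 6
Best is Job 2@1, peak 6.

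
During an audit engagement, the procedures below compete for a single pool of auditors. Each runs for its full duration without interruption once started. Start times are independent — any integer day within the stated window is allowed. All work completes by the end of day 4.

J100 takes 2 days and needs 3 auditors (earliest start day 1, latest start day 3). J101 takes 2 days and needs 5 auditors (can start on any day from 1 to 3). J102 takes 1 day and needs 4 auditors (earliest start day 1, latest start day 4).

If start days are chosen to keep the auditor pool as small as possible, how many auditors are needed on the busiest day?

Early-start (J100@1, J101@1, J102@1) gives peak 12: d1:12  d2:8  d3:0  d4:0.
Shift J101→3.
Schedule J100@1, J101@3, J102@1: d1:7  d2:3  d3:5  d4:5 — peak 7.

7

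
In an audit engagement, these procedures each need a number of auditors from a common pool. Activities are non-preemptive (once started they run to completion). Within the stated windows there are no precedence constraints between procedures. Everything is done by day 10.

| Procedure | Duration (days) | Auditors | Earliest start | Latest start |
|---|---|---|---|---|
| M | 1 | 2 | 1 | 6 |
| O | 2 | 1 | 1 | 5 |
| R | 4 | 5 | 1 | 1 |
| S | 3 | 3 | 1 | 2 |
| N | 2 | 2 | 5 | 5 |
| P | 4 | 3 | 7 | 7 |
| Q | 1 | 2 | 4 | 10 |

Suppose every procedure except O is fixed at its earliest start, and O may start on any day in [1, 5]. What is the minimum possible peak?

O@1: d1:11  d2:9  d3:8  d4:7  d5:2  d6:2  d7:3  d8:3  d9:3  d10:3 → peak 11
O@2: d1:10  d2:9  d3:9  d4:7  d5:2  d6:2  d7:3  d8:3  d9:3  d10:3 → peak 10
O@3: d1:10  d2:8  d3:9  d4:8  d5:2  d6:2  d7:3  d8:3  d9:3  d10:3 → peak 10
O@4: d1:10  d2:8  d3:8  d4:8  d5:3  d6:2  d7:3  d8:3  d9:3  d10:3 → peak 10
O@5: d1:10  d2:8  d3:8  d4:7  d5:3  d6:3  d7:3  d8:3  d9:3  d10:3 → peak 10
Best is O@2, peak 10.

10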